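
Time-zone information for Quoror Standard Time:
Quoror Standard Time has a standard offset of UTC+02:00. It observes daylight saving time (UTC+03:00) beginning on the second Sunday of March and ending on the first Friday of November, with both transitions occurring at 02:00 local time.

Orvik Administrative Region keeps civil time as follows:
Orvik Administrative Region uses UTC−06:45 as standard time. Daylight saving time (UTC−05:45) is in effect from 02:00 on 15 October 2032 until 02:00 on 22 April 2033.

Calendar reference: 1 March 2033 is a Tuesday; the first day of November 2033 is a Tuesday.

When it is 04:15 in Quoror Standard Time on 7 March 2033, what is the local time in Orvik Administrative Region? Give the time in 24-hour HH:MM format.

20:30

1 March 2033 is a Tuesday, so the first Sunday is March 6 and the second is March 13.
1 November 2033 is a Tuesday, so the first Friday is November 4.
7 March 2033 is outside the daylight-saving period (13 March – 4 November), so Quoror Standard Time is on standard time, UTC+02:00.
04:15 Quoror Standard Time − 2h = 02:15 UTC.
At the standard offset (UTC−06:45), 02:15 UTC − 6h45m = 19:30 Orvik Administrative Region standard time (rolling into the previous day, 6 March 2033).
The standard-time date in Orvik Administrative Region, 6 March 2033, falls between 15 October 2032 and 22 April 2033, so daylight saving is in effect and Orvik Administrative Region is at UTC−05:45.
02:15 UTC − 5h45m = 20:30 Orvik Administrative Region (rolling into the previous day, 6 March 2033).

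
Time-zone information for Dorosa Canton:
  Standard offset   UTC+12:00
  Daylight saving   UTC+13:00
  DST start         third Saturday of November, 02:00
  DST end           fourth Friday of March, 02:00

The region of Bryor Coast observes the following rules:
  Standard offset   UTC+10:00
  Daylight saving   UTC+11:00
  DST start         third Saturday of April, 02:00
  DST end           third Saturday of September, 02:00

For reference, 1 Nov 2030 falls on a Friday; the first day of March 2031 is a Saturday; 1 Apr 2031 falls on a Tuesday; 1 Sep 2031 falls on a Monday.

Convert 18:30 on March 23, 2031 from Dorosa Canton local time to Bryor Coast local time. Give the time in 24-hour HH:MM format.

15:30

1 November 2030 is a Friday, so the first Saturday is November 2 and the third is November 16.
1 March 2031 is a Saturday, so the first Friday is March 7 and the fourth is March 28.
Daylight saving runs 16 November 2030 – 28 March 2031; March 23, 2031 is inside that window, so Dorosa Canton is at UTC+13:00.
18:30 Dorosa Canton − 13h = 05:30 UTC.
1 April 2031 is a Tuesday, so the first Saturday is April 5 and the third is April 19.
1 September 2031 is a Monday, so the first Saturday is September 6 and the third is September 20.
At the standard offset (UTC+10:00), 05:30 UTC + 10h = 15:30 Bryor Coast standard time.
The standard-time date in Bryor Coast, March 23, 2031, does not fall between 19 April and 20 September, so daylight saving is not in effect and Bryor Coast is at UTC+10:00.
05:30 UTC + 10h = 15:30 Bryor Coast.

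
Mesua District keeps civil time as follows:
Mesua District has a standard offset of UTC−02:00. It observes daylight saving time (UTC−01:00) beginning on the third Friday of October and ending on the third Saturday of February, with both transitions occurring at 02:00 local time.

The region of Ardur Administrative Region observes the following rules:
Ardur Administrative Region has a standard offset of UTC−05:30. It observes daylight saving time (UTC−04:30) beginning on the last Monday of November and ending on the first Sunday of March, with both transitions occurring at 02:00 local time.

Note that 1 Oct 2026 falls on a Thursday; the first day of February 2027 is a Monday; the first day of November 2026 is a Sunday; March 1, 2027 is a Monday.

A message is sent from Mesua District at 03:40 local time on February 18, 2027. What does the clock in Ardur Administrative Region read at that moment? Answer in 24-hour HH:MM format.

00:10

1 October 2026 is a Thursday, so the first Friday is October 2 and the third is October 16.
1 February 2027 is a Monday, so the first Saturday is February 6 and the third is February 20.
Daylight saving runs 16 October 2026 – 20 February 2027; February 18, 2027 is inside that window, so Mesua District is at UTC−01:00.
03:40 Mesua District + 1h = 04:40 UTC.
1 November 2026 is a Sunday, so Mondays fall on 2, 9, 16, 23, 30; the last is November 30.
1 March 2027 is a Monday, so the first Sunday is March 7.
At the standard offset (UTC−05:30), 04:40 UTC − 5h30m = 23:10 Ardur Administrative Region standard time (rolling into the previous day, 17 February 2027).
Daylight saving runs 30 November 2026 – 7 March 2027; the standard-time date in Ardur Administrative Region, February 17, 2027, is inside that window, so Ardur Administrative Region is at UTC−04:30.
04:40 UTC − 4h30m = 00:10 Ardur Administrative Region.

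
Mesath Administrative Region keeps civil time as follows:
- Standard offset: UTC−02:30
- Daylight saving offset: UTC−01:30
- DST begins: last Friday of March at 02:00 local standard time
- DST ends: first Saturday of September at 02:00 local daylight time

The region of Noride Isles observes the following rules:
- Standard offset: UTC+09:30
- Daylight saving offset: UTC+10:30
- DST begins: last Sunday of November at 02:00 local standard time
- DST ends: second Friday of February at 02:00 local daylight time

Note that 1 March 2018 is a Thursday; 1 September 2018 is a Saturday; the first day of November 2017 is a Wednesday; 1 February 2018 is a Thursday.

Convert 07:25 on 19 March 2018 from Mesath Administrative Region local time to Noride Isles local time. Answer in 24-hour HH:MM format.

1 March 2018 is a Thursday, so Fridays fall on 2, 9, 16, 23, 30; the last is March 30.
1 September 2018 is a Saturday, so the first Saturday is September 1.
19 March 2018 is outside the daylight-saving period (30 March – 1 September), so Mesath Administrative Region is on standard time, UTC−02:30.
07:25 Mesath Administrative Region + 2h30m = 09:55 UTC.
1 November 2017 is a Wednesday, so Sundays fall on 5, 12, 19, 26; the last is November 26.
1 February 2018 is a Thursday, so the first Friday is February 2 and the second is February 9.
At the standard offset (UTC+09:30), 09:55 UTC + 9h30m = 19:25 Noride Isles standard time.
The standard-time date in Noride Isles, 19 March 2018, does not fall between 26 November 2017 and 9 February 2018, so daylight saving is not in effect and Noride Isles is at UTC+09:30.
09:55 UTC + 9h30m = 19:25 Noride Isles.

19:25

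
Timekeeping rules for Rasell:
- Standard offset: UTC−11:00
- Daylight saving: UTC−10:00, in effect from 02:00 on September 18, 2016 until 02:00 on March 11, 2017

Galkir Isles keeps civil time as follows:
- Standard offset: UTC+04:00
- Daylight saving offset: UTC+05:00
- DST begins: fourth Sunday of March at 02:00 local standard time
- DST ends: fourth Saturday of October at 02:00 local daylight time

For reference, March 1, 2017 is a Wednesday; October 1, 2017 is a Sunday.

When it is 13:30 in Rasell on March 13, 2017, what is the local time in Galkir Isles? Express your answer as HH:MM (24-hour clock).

March 13, 2017 does not fall between 18 September 2016 and 11 March 2017, so daylight saving is not in effect and Rasell is at UTC−11:00.
13:30 Rasell + 11h = 00:30 UTC (rolling into the next day, 14 March 2017).
1 March 2017 is a Wednesday, so the first Sunday is March 5 and the fourth is March 26.
1 October 2017 is a Sunday, so the first Saturday is October 7 and the fourth is October 28.
At the standard offset (UTC+04:00), 00:30 UTC + 4h = 04:30 Galkir Isles standard time.
The standard-time date in Galkir Isles, March 14, 2017, does not fall between 26 March and 28 October, so daylight saving is not in effect and Galkir Isles is at UTC+04:00.
00:30 UTC + 4h = 04:30 Galkir Isles.

04:30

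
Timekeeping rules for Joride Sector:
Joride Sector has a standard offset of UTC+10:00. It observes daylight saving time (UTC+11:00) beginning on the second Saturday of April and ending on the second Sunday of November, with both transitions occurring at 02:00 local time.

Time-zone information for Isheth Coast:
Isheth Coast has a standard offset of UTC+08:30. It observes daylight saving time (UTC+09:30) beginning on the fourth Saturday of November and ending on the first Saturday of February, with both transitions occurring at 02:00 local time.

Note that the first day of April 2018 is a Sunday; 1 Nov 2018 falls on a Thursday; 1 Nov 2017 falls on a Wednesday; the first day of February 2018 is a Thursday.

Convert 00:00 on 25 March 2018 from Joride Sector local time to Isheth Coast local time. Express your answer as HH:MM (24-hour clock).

1 April 2018 is a Sunday, so the first Saturday is April 7 and the second is April 14.
1 November 2018 is a Thursday, so the first Sunday is November 4 and the second is November 11.
25 March 2018 is outside the daylight-saving period (14 April – 11 November), so Joride Sector is on standard time, UTC+10:00.
00:00 Joride Sector − 10h = 14:00 UTC (rolling into the previous day, 24 March 2018).
1 November 2017 is a Wednesday, so the first Saturday is November 4 and the fourth is November 25.
1 February 2018 is a Thursday, so the first Saturday is February 3.
At the standard offset (UTC+08:30), 14:00 UTC + 8h30m = 22:30 Isheth Coast standard time.
Daylight saving runs 25 November 2017 – 3 February 2018; the standard-time date in Isheth Coast, 24 March 2018, is outside that window, so Isheth Coast is on standard time at UTC+08:30.
14:00 UTC + 8h30m = 22:30 Isheth Coast.

22:30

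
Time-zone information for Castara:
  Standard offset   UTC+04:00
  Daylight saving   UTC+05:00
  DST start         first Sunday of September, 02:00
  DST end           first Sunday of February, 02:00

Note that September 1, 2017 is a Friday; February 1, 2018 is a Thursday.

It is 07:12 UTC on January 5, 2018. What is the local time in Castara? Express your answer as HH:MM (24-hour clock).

12:12

1 September 2017 is a Friday, so the first Sunday is September 3.
1 February 2018 is a Thursday, so the first Sunday is February 4.
At the standard offset (UTC+04:00), 07:12 UTC + 4h = 11:12 Castara standard time.
Daylight saving runs 3 September 2017 – 4 February 2018; the standard-time date in Castara, January 5, 2018, is inside that window, so Castara is at UTC+05:00.
07:12 UTC + 5h = 12:12 local.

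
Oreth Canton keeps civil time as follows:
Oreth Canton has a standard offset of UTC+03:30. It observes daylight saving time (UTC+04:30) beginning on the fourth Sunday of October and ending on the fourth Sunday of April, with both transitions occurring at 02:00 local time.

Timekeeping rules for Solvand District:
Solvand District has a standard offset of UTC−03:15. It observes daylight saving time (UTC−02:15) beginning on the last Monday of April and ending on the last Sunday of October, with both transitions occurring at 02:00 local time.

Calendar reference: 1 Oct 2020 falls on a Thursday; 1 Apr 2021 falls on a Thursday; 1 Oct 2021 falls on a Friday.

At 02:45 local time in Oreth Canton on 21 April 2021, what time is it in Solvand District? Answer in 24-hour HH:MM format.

1 October 2020 is a Thursday, so the first Sunday is October 4 and the fourth is October 25.
1 April 2021 is a Thursday, so the first Sunday is April 4 and the fourth is April 25.
Daylight saving runs 25 October 2020 – 25 April 2021; 21 April 2021 is inside that window, so Oreth Canton is at UTC+04:30.
02:45 Oreth Canton − 4h30m = 22:15 UTC (rolling into the previous day, 20 April 2021).
1 April 2021 is a Thursday, so Mondays fall on 5, 12, 19, 26; the last is April 26.
1 October 2021 is a Friday, so Sundays fall on 3, 10, 17, 24, 31; the last is October 31.
At the standard offset (UTC−03:15), 22:15 UTC − 3h15m = 19:00 Solvand District standard time.
The standard-time date in Solvand District, 20 April 2021, is outside the daylight-saving period (26 April – 31 October), so Solvand District is on standard time, UTC−03:15.
22:15 UTC − 3h15m = 19:00 Solvand District.

19:00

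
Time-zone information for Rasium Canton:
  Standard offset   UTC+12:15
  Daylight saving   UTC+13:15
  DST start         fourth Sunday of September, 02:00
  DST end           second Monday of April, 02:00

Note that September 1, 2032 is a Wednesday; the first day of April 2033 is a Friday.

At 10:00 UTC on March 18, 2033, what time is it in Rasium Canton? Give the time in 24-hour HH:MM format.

23:15

1 September 2032 is a Wednesday, so the first Sunday is September 5 and the fourth is September 26.
1 April 2033 is a Friday, so the first Monday is April 4 and the second is April 11.
At the standard offset (UTC+12:15), 10:00 UTC + 12h15m = 22:15 Rasium Canton standard time.
Daylight saving runs 26 September 2032 – 11 April 2033; the standard-time date in Rasium Canton, March 18, 2033, is inside that window, so Rasium Canton is at UTC+13:15.
10:00 UTC + 13h15m = 23:15 local.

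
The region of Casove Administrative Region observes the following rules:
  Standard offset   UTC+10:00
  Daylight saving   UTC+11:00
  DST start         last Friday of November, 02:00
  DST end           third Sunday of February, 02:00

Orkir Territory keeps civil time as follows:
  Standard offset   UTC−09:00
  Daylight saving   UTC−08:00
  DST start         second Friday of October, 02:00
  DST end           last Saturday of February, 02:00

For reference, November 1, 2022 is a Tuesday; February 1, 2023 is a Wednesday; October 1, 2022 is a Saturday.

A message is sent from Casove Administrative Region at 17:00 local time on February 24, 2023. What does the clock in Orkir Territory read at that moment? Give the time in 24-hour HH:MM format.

23:00

1 November 2022 is a Tuesday, so Fridays fall on 4, 11, 18, 25; the last is November 25.
1 February 2023 is a Wednesday, so the first Sunday is February 5 and the third is February 19.
February 24, 2023 does not fall between 25 November 2022 and 19 February 2023, so daylight saving is not in effect and Casove Administrative Region is at UTC+10:00.
17:00 Casove Administrative Region − 10h = 07:00 UTC.
1 October 2022 is a Saturday, so the first Friday is October 7 and the second is October 14.
1 February 2023 is a Wednesday, so Saturdays fall on 4, 11, 18, 25; the last is February 25.
At the standard offset (UTC−09:00), 07:00 UTC − 9h = 22:00 Orkir Territory standard time (rolling into the previous day, 23 February 2023).
The standard-time date in Orkir Territory, February 23, 2023, lies within the daylight-saving period (14 October 2022 – 25 February 2023), so Orkir Territory is on daylight time, UTC−08:00.
07:00 UTC − 8h = 23:00 Orkir Territory (rolling into the previous day, 23 February 2023).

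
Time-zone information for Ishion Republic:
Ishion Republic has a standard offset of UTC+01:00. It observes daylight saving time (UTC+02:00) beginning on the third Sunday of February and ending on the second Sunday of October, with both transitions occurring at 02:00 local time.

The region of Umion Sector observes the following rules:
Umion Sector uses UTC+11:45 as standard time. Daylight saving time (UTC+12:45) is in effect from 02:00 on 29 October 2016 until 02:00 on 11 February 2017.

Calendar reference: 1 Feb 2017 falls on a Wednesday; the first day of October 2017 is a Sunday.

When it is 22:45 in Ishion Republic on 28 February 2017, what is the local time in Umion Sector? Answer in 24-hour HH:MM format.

08:30

1 February 2017 is a Wednesday, so the first Sunday is February 5 and the third is February 19.
1 October 2017 is a Sunday, so the first Sunday is October 1 and the second is October 8.
28 February 2017 falls between 19 February and 8 October, so daylight saving is in effect and Ishion Republic is at UTC+02:00.
22:45 Ishion Republic − 2h = 20:45 UTC.
At the standard offset (UTC+11:45), 20:45 UTC + 11h45m = 08:30 Umion Sector standard time (rolling into the next day, 1 March 2017).
Daylight saving runs 29 October 2016 – 11 February 2017; the standard-time date in Umion Sector, 1 March 2017, is outside that window, so Umion Sector is on standard time at UTC+11:45.
20:45 UTC + 11h45m = 08:30 Umion Sector (rolling into the next day, 1 March 2017).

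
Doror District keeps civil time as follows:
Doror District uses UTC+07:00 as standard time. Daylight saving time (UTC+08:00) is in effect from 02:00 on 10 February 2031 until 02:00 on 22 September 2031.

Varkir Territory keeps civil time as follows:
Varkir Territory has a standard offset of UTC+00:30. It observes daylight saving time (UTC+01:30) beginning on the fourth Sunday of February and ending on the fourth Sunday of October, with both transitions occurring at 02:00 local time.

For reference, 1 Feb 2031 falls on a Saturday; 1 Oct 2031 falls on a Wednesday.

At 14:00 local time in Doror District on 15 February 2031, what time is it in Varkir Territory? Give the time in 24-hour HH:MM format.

06:30

15 February 2031 falls between 10 February and 22 September, so daylight saving is in effect and Doror District is at UTC+08:00.
14:00 Doror District − 8h = 06:00 UTC.
1 February 2031 is a Saturday, so the first Sunday is February 2 and the fourth is February 23.
1 October 2031 is a Wednesday, so the first Sunday is October 5 and the fourth is October 26.
At the standard offset (UTC+00:30), 06:00 UTC + 0h30m = 06:30 Varkir Territory standard time.
Daylight saving runs 23 February – 26 October; the standard-time date in Varkir Territory, 15 February 2031, is outside that window, so Varkir Territory is on standard time at UTC+00:30.
06:00 UTC + 0h30m = 06:30 Varkir Territory.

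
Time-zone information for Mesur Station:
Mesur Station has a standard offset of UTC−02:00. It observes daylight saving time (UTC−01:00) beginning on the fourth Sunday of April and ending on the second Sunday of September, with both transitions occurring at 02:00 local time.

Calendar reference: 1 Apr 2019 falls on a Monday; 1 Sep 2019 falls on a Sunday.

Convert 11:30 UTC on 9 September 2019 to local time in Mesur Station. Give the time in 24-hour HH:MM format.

1 April 2019 is a Monday, so the first Sunday is April 7 and the fourth is April 28.
1 September 2019 is a Sunday, so the first Sunday is September 1 and the second is September 8.
At the standard offset (UTC−02:00), 11:30 UTC − 2h = 09:30 Mesur Station standard time.
The standard-time date in Mesur Station, 9 September 2019, does not fall between 28 April and 8 September, so daylight saving is not in effect and Mesur Station is at UTC−02:00.
11:30 UTC − 2h = 09:30 local.

09:30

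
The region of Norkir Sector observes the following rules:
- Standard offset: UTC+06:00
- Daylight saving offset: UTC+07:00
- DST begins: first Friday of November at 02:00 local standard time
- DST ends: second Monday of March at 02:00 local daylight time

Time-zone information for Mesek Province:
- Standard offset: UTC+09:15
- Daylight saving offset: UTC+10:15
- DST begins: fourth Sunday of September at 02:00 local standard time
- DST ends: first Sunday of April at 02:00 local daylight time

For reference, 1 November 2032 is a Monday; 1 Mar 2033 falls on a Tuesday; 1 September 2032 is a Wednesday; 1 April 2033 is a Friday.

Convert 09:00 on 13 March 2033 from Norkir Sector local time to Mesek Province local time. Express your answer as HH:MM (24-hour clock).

12:15

1 November 2032 is a Monday, so the first Friday is November 5.
1 March 2033 is a Tuesday, so the first Monday is March 7 and the second is March 14.
13 March 2033 falls between 5 November 2032 and 14 March 2033, so daylight saving is in effect and Norkir Sector is at UTC+07:00.
09:00 Norkir Sector − 7h = 02:00 UTC.
1 September 2032 is a Wednesday, so the first Sunday is September 5 and the fourth is September 26.
1 April 2033 is a Friday, so the first Sunday is April 3.
At the standard offset (UTC+09:15), 02:00 UTC + 9h15m = 11:15 Mesek Province standard time.
Daylight saving runs 26 September 2032 – 3 April 2033; the standard-time date in Mesek Province, 13 March 2033, is inside that window, so Mesek Province is at UTC+10:15.
02:00 UTC + 10h15m = 12:15 Mesek Province.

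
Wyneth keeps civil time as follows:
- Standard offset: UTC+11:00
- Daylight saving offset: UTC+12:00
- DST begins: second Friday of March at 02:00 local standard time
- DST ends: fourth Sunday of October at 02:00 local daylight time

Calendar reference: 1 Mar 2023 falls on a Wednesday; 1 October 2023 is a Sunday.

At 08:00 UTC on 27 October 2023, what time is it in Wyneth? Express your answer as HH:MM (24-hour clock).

1 March 2023 is a Wednesday, so the first Friday is March 3 and the second is March 10.
1 October 2023 is a Sunday, so the first Sunday is October 1 and the fourth is October 22.
At the standard offset (UTC+11:00), 08:00 UTC + 11h = 19:00 Wyneth standard time.
The standard-time date in Wyneth, 27 October 2023, does not fall between 10 March and 22 October, so daylight saving is not in effect and Wyneth is at UTC+11:00.
08:00 UTC + 11h = 19:00 local.

19:00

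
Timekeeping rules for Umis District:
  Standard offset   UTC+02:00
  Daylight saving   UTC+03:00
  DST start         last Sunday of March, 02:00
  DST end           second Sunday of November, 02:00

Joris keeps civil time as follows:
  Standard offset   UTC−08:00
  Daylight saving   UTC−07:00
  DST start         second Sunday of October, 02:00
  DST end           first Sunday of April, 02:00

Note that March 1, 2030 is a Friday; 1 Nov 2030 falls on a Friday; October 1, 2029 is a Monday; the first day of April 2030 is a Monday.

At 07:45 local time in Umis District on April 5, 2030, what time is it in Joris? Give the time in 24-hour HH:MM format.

1 March 2030 is a Friday, so Sundays fall on 3, 10, 17, 24, 31; the last is March 31.
1 November 2030 is a Friday, so the first Sunday is November 3 and the second is November 10.
Daylight saving runs 31 March – 10 November; April 5, 2030 is inside that window, so Umis District is at UTC+03:00.
07:45 Umis District − 3h = 04:45 UTC.
1 October 2029 is a Monday, so the first Sunday is October 7 and the second is October 14.
1 April 2030 is a Monday, so the first Sunday is April 7.
At the standard offset (UTC−08:00), 04:45 UTC − 8h = 20:45 Joris standard time (rolling into the previous day, 4 April 2030).
The standard-time date in Joris, April 4, 2030, falls between 14 October 2029 and 7 April 2030, so daylight saving is in effect and Joris is at UTC−07:00.
04:45 UTC − 7h = 21:45 Joris (rolling into the previous day, 4 April 2030).

21:45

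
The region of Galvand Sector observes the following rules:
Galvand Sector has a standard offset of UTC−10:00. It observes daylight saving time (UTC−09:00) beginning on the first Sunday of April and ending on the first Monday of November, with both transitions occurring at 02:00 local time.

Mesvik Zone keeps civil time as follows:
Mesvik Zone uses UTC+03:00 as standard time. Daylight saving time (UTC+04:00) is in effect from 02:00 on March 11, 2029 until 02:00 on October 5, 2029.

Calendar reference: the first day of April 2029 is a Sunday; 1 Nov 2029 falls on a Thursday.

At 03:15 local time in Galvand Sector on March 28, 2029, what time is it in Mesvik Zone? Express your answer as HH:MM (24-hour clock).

1 April 2029 is a Sunday, so the first Sunday is April 1.
1 November 2029 is a Thursday, so the first Monday is November 5.
March 28, 2029 does not fall between 1 April and 5 November, so daylight saving is not in effect and Galvand Sector is at UTC−10:00.
03:15 Galvand Sector + 10h = 13:15 UTC.
At the standard offset (UTC+03:00), 13:15 UTC + 3h = 16:15 Mesvik Zone standard time.
The standard-time date in Mesvik Zone, March 28, 2029, falls between 11 March and 5 October, so daylight saving is in effect and Mesvik Zone is at UTC+04:00.
13:15 UTC + 4h = 17:15 Mesvik Zone.

17:15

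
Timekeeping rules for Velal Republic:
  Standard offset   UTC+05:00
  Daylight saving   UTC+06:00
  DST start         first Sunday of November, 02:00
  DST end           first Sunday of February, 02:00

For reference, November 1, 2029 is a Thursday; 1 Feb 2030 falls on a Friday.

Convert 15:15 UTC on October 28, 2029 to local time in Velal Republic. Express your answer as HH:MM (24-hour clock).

20:15

1 November 2029 is a Thursday, so the first Sunday is November 4.
1 February 2030 is a Friday, so the first Sunday is February 3.
At the standard offset (UTC+05:00), 15:15 UTC + 5h = 20:15 Velal Republic standard time.
The standard-time date in Velal Republic, October 28, 2029, does not fall between 4 November 2029 and 3 February 2030, so daylight saving is not in effect and Velal Republic is at UTC+05:00.
15:15 UTC + 5h = 20:15 local.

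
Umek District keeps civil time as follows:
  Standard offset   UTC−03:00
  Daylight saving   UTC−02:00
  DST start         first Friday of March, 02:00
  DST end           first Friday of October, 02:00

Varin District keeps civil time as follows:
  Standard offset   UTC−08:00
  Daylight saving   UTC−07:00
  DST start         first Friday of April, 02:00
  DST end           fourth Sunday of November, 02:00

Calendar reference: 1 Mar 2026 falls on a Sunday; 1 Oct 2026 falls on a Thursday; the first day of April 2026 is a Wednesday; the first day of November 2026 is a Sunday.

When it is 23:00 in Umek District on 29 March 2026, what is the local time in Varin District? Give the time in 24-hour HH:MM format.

17:00

1 March 2026 is a Sunday, so the first Friday is March 6.
1 October 2026 is a Thursday, so the first Friday is October 2.
29 March 2026 lies within the daylight-saving period (6 March – 2 October), so Umek District is on daylight time, UTC−02:00.
23:00 Umek District + 2h = 01:00 UTC (rolling into the next day, 30 March 2026).
1 April 2026 is a Wednesday, so the first Friday is April 3.
1 November 2026 is a Sunday, so the first Sunday is November 1 and the fourth is November 22.
At the standard offset (UTC−08:00), 01:00 UTC − 8h = 17:00 Varin District standard time (rolling into the previous day, 29 March 2026).
Daylight saving runs 3 April – 22 November; the standard-time date in Varin District, 29 March 2026, is outside that window, so Varin District is on standard time at UTC−08:00.
01:00 UTC − 8h = 17:00 Varin District (rolling into the previous day, 29 March 2026).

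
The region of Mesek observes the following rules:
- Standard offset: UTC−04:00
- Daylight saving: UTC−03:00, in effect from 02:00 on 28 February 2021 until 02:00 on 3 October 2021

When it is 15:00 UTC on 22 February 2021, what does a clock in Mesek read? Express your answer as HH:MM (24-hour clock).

11:00

At the standard offset (UTC−04:00), 15:00 UTC − 4h = 11:00 Mesek standard time.
Daylight saving runs 28 February – 3 October; the standard-time date in Mesek, 22 February 2021, is outside that window, so Mesek is on standard time at UTC−04:00.
15:00 UTC − 4h = 11:00 local.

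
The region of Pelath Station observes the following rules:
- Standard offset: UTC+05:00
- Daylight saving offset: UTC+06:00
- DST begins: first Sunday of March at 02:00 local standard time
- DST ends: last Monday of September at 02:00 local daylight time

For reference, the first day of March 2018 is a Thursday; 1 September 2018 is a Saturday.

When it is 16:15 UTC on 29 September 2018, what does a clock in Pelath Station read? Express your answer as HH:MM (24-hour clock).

21:15

1 March 2018 is a Thursday, so the first Sunday is March 4.
1 September 2018 is a Saturday, so Mondays fall on 3, 10, 17, 24; the last is September 24.
At the standard offset (UTC+05:00), 16:15 UTC + 5h = 21:15 Pelath Station standard time.
Daylight saving runs 4 March – 24 September; the standard-time date in Pelath Station, 29 September 2018, is outside that window, so Pelath Station is on standard time at UTC+05:00.
16:15 UTC + 5h = 21:15 local.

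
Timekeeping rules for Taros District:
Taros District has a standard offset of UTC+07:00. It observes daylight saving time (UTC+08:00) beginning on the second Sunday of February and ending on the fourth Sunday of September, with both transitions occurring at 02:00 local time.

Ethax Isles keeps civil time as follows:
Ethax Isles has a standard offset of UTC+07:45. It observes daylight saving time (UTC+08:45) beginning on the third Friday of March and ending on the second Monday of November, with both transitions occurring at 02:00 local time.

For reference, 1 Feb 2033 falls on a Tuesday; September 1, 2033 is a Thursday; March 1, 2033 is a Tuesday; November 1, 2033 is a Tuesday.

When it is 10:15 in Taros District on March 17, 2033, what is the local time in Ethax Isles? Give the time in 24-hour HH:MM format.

1 February 2033 is a Tuesday, so the first Sunday is February 6 and the second is February 13.
1 September 2033 is a Thursday, so the first Sunday is September 4 and the fourth is September 25.
Daylight saving runs 13 February – 25 September; March 17, 2033 is inside that window, so Taros District is at UTC+08:00.
10:15 Taros District − 8h = 02:15 UTC.
1 March 2033 is a Tuesday, so the first Friday is March 4 and the third is March 18.
1 November 2033 is a Tuesday, so the first Monday is November 7 and the second is November 14.
At the standard offset (UTC+07:45), 02:15 UTC + 7h45m = 10:00 Ethax Isles standard time.
Daylight saving runs 18 March – 14 November; the standard-time date in Ethax Isles, March 17, 2033, is outside that window, so Ethax Isles is on standard time at UTC+07:45.
02:15 UTC + 7h45m = 10:00 Ethax Isles.

10:00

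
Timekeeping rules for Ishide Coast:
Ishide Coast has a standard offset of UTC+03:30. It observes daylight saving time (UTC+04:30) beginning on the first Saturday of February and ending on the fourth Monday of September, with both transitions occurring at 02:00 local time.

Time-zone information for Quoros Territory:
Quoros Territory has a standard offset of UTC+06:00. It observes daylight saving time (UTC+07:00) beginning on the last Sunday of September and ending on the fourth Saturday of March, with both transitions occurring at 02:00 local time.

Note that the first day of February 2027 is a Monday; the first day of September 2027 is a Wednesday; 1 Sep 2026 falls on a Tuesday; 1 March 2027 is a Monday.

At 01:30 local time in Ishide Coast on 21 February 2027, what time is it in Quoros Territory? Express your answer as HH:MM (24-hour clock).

04:00

1 February 2027 is a Monday, so the first Saturday is February 6.
1 September 2027 is a Wednesday, so the first Monday is September 6 and the fourth is September 27.
Daylight saving runs 6 February – 27 September; 21 February 2027 is inside that window, so Ishide Coast is at UTC+04:30.
01:30 Ishide Coast − 4h30m = 21:00 UTC (rolling into the previous day, 20 February 2027).
1 September 2026 is a Tuesday, so Sundays fall on 6, 13, 20, 27; the last is September 27.
1 March 2027 is a Monday, so the first Saturday is March 6 and the fourth is March 27.
At the standard offset (UTC+06:00), 21:00 UTC + 6h = 03:00 Quoros Territory standard time (rolling into the next day, 21 February 2027).
The standard-time date in Quoros Territory, 21 February 2027, falls between 27 September 2026 and 27 March 2027, so daylight saving is in effect and Quoros Territory is at UTC+07:00.
21:00 UTC + 7h = 04:00 Quoros Territory (rolling into the next day, 21 February 2027).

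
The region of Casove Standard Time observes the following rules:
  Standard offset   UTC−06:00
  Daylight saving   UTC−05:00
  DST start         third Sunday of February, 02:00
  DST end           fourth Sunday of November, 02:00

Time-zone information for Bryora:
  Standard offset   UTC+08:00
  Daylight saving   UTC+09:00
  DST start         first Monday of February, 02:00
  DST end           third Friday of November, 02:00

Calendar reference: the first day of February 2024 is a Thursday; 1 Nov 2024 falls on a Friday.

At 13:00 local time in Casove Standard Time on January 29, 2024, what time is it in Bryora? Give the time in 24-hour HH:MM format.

1 February 2024 is a Thursday, so the first Sunday is February 4 and the third is February 18.
1 November 2024 is a Friday, so the first Sunday is November 3 and the fourth is November 24.
January 29, 2024 does not fall between 18 February and 24 November, so daylight saving is not in effect and Casove Standard Time is at UTC−06:00.
13:00 Casove Standard Time + 6h = 19:00 UTC.
1 February 2024 is a Thursday, so the first Monday is February 5.
1 November 2024 is a Friday, so the first Friday is November 1 and the third is November 15.
At the standard offset (UTC+08:00), 19:00 UTC + 8h = 03:00 Bryora standard time (rolling into the next day, 30 January 2024).
The standard-time date in Bryora, January 30, 2024, is outside the daylight-saving period (5 February – 15 November), so Bryora is on standard time, UTC+08:00.
19:00 UTC + 8h = 03:00 Bryora (rolling into the next day, 30 January 2024).

03:00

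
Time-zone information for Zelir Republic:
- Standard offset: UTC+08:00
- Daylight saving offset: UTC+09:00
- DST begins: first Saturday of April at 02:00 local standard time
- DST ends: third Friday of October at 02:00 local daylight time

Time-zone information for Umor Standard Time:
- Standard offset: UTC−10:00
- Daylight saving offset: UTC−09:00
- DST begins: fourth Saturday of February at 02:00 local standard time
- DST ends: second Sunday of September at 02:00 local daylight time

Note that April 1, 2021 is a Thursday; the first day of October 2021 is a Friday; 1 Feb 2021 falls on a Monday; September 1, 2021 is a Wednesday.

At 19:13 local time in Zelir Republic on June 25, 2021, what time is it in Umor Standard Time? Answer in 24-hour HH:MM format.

1 April 2021 is a Thursday, so the first Saturday is April 3.
1 October 2021 is a Friday, so the first Friday is October 1 and the third is October 15.
Daylight saving runs 3 April – 15 October; June 25, 2021 is inside that window, so Zelir Republic is at UTC+09:00.
19:13 Zelir Republic − 9h = 10:13 UTC.
1 February 2021 is a Monday, so the first Saturday is February 6 and the fourth is February 27.
1 September 2021 is a Wednesday, so the first Sunday is September 5 and the second is September 12.
At the standard offset (UTC−10:00), 10:13 UTC − 10h = 00:13 Umor Standard Time standard time.
Daylight saving runs 27 February – 12 September; the standard-time date in Umor Standard Time, June 25, 2021, is inside that window, so Umor Standard Time is at UTC−09:00.
10:13 UTC − 9h = 01:13 Umor Standard Time.

01:13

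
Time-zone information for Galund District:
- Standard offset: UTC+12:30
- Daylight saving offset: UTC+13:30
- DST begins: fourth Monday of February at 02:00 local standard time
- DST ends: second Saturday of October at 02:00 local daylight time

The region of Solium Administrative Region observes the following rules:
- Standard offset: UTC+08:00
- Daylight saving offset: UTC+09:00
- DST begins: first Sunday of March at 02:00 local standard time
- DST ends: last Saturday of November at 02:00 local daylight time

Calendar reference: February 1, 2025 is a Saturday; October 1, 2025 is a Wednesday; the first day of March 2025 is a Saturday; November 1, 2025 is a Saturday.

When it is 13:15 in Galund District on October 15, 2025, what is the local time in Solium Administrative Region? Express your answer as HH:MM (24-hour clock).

09:45

1 February 2025 is a Saturday, so the first Monday is February 3 and the fourth is February 24.
1 October 2025 is a Wednesday, so the first Saturday is October 4 and the second is October 11.
October 15, 2025 does not fall between 24 February and 11 October, so daylight saving is not in effect and Galund District is at UTC+12:30.
13:15 Galund District − 12h30m = 00:45 UTC.
1 March 2025 is a Saturday, so the first Sunday is March 2.
1 November 2025 is a Saturday, so Saturdays fall on 1, 8, 15, 22, 29; the last is November 29.
At the standard offset (UTC+08:00), 00:45 UTC + 8h = 08:45 Solium Administrative Region standard time.
Daylight saving runs 2 March – 29 November; the standard-time date in Solium Administrative Region, October 15, 2025, is inside that window, so Solium Administrative Region is at UTC+09:00.
00:45 UTC + 9h = 09:45 Solium Administrative Region.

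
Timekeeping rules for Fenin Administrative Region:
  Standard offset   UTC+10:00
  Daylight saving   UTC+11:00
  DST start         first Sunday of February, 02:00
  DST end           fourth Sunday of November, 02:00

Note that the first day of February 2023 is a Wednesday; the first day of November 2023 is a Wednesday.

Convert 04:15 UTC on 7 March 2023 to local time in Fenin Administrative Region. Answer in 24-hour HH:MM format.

15:15

1 February 2023 is a Wednesday, so the first Sunday is February 5.
1 November 2023 is a Wednesday, so the first Sunday is November 5 and the fourth is November 26.
At the standard offset (UTC+10:00), 04:15 UTC + 10h = 14:15 Fenin Administrative Region standard time.
Daylight saving runs 5 February – 26 November; the standard-time date in Fenin Administrative Region, 7 March 2023, is inside that window, so Fenin Administrative Region is at UTC+11:00.
04:15 UTC + 11h = 15:15 local.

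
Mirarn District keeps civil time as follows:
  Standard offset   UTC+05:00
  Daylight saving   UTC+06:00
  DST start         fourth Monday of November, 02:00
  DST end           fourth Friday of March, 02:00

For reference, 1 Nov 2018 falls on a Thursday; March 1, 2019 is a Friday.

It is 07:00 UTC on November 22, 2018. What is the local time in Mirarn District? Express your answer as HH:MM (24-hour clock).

1 November 2018 is a Thursday, so the first Monday is November 5 and the fourth is November 26.
1 March 2019 is a Friday, so the first Friday is March 1 and the fourth is March 22.
At the standard offset (UTC+05:00), 07:00 UTC + 5h = 12:00 Mirarn District standard time.
Daylight saving runs 26 November 2018 – 22 March 2019; the standard-time date in Mirarn District, November 22, 2018, is outside that window, so Mirarn District is on standard time at UTC+05:00.
07:00 UTC + 5h = 12:00 local.

12:00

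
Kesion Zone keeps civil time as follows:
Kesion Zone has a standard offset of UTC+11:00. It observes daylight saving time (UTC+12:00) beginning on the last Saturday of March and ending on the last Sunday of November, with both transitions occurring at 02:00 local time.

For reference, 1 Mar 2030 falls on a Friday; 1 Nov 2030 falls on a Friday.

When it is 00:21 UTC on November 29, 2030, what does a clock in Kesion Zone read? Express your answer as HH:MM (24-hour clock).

1 March 2030 is a Friday, so Saturdays fall on 2, 9, 16, 23, 30; the last is March 30.
1 November 2030 is a Friday, so Sundays fall on 3, 10, 17, 24; the last is November 24.
At the standard offset (UTC+11:00), 00:21 UTC + 11h = 11:21 Kesion Zone standard time.
The standard-time date in Kesion Zone, November 29, 2030, does not fall between 30 March and 24 November, so daylight saving is not in effect and Kesion Zone is at UTC+11:00.
00:21 UTC + 11h = 11:21 local.

11:21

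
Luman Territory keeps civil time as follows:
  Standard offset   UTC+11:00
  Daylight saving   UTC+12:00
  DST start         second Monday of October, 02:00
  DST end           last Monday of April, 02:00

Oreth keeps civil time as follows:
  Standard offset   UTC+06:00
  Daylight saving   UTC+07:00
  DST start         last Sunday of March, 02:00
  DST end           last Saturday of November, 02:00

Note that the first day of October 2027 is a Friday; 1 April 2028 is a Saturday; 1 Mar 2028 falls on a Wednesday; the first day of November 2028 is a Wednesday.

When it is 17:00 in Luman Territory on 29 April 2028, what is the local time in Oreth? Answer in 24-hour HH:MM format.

13:00

1 October 2027 is a Friday, so the first Monday is October 4 and the second is October 11.
1 April 2028 is a Saturday, so Mondays fall on 3, 10, 17, 24; the last is April 24.
Daylight saving runs 11 October 2027 – 24 April 2028; 29 April 2028 is outside that window, so Luman Territory is on standard time at UTC+11:00.
17:00 Luman Territory − 11h = 06:00 UTC.
1 March 2028 is a Wednesday, so Sundays fall on 5, 12, 19, 26; the last is March 26.
1 November 2028 is a Wednesday, so Saturdays fall on 4, 11, 18, 25; the last is November 25.
At the standard offset (UTC+06:00), 06:00 UTC + 6h = 12:00 Oreth standard time.
The standard-time date in Oreth, 29 April 2028, lies within the daylight-saving period (26 March – 25 November), so Oreth is on daylight time, UTC+07:00.
06:00 UTC + 7h = 13:00 Oreth.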